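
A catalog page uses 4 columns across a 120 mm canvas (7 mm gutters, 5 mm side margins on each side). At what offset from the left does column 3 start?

63.5 mm

Inside the margins: 120 − 10 = 110 mm.
Subtracting 3 gutters of 7 leaves 89 for 4 columns, so c = 22.25 mm.
Each column+gutter stride is 29.25 mm; 2 of them past the 5 mm margin is 5 + 58.5 = 63.5 mm.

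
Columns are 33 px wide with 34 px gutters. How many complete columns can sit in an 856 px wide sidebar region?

k columns need k·33 + (k−1)·34 = k·67 − 34.
k·67 − 34 ≤ 856 → k ≤ 890 / 67 ≈ 13.28, so k = 13.

13 columns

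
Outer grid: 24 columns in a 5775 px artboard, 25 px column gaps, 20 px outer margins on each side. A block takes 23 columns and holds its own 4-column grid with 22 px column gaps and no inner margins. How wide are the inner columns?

1357.25 px

Subtract both margins: 5775 − 2·20 = 5735 px.
24c + 23·25 = 5735 → 24c = 5160 → c = 215 px.
23-column span = 23·215 + 22·25 = 5495 px.
4d + 3·22 = 5495 → 4d = 5429 → d = 1357.25 px.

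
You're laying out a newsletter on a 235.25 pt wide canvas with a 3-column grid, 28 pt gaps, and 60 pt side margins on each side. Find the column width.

19.75 pt

Take off 120 pt of margins, leaving 115.25 pt.
Subtracting 2 gaps of 28 leaves 59.25 for 3 columns, so c = 19.75 pt.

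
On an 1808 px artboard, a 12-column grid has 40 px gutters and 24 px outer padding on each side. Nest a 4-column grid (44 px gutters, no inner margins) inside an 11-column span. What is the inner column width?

369.5 px

Inside the margins: 1808 − 48 = 1760 px.
Subtracting 11 gutters of 40 leaves 1320 for 12 columns, so c = 110 px.
11 columns plus 10 gutters: 1210 + 400 = 1610 px.
Subtracting 3 gutters of 44 leaves 1478 for 4 columns, so d = 369.5 px.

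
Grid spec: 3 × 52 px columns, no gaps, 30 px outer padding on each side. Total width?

216 px

Summing: 60 + 156 = 216 px.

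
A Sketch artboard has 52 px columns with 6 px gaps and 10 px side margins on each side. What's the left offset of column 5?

242 px

Each column+gutter stride is 58 px; 4 of them past the 10 px margin is 10 + 232 = 242 px.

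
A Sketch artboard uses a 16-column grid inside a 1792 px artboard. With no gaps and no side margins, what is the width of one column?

112 px

With no gaps, each column is 1792/16 = 112 px.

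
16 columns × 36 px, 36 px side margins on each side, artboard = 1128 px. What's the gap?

Content width = 1128 − 2·36 = 1056 px.
16 columns take 16·36 = 576 px; remaining 480 splits into 15 gaps.
g = 480 / 15 = 32 px.

32 px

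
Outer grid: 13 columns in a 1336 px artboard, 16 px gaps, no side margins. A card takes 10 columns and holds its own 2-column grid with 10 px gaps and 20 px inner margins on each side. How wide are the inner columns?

487 px

13c + 12·16 = 1336 → 13c = 1144 → c = 88 px.
10-column span = 10·88 + 9·16 = 1024 px.
Inner content = 1024 − 2·20 = 984 px.
2d + 1·10 = 984 → 2d = 974 → d = 487 px.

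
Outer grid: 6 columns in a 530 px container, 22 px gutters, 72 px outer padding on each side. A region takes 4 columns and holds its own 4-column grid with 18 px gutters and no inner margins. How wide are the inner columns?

49 px

Subtract both margins: 530 − 2·72 = 386 px.
6c + 5·22 = 386 → 6c = 276 → c = 46 px.
4-column span = 4·46 + 3·22 = 250 px.
250 − 3·18 = 196; ÷4 gives d = 49 px.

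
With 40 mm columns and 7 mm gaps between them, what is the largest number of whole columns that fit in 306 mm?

Each extra column adds 40 + 7 = 47 mm.
(306 + 7) / 47 = 6.66, so 6 columns fit.

6 columns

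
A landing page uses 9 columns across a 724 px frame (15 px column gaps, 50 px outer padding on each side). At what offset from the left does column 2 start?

121 px

Take off 100 px of margins, leaving 624 px.
9 columns + 8 column gaps: 9c + 8·15 = 624.
9c = 624 − 120 = 504, so c = 56 px.
Each column+gutter stride is 71 px; 1 of them past the 50 px margin is 50 + 71 = 121 px.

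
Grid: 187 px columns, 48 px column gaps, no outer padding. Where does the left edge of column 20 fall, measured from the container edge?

Before column 20: 19 columns + 19 column gaps.
Offset = 19·(187 + 48) = 19·235 = 4465 px.

4465 px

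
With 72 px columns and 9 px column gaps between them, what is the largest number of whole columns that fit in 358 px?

k columns need k·72 + (k−1)·9 = k·81 − 9.
k·81 − 9 ≤ 358 → k ≤ 367 / 81 ≈ 4.53, so k = 4.

4 columns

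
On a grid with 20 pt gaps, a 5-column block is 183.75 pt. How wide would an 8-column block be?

5c + 4·20 = 183.75 → 5c = 103.75 → c = 20.75 pt.
8 columns plus 7 gaps: 166 + 140 = 306 pt.

306 pt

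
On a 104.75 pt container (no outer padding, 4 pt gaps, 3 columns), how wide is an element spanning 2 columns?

3 columns + 2 gaps: 3c + 2·4 = 104.75.
3c = 104.75 − 8 = 96.75, so c = 32.25 pt.
Span of 2: 2·32.25 + 1·4 = 64.5 + 4 = 68.5 pt.

68.5 pt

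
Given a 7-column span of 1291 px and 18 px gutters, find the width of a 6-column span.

Subtracting 6 gutters of 18 leaves 1183 for 7 columns, so c = 169 px.
6 columns plus 5 gutters: 1014 + 90 = 1104 px.

1104 px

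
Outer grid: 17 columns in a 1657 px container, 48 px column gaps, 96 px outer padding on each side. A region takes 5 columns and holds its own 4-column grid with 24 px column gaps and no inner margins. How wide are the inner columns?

81.25 px

Outer content = 1657 − 2·96 = 1465 px.
Subtracting 16 column gaps of 48 leaves 697 for 17 columns, so c = 41 px.
5-column span = 5·41 + 4·48 = 397 px.
4d + 3·24 = 397 → 4d = 325 → d = 81.25 px.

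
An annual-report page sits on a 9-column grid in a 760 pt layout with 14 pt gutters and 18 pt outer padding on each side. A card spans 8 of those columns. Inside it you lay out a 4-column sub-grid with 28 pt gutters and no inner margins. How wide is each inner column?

139.5 pt

Inside the margins: 760 − 36 = 724 pt.
724 − 8·14 = 612; ÷9 gives c = 68 pt.
8 columns plus 7 gutters: 544 + 98 = 642 pt.
Subtracting 3 gutters of 28 leaves 558 for 4 columns, so d = 139.5 pt.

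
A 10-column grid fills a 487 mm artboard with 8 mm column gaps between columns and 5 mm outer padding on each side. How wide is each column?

Subtract both margins: 487 − 2·5 = 477 mm.
477 − 9·8 = 405; ÷10 gives c = 40.5 mm.

40.5 mm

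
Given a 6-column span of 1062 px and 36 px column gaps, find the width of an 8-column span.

Subtracting 5 column gaps of 36 leaves 882 for 6 columns, so c = 147 px.
Span of 8: 8·147 + 7·36 = 1176 + 252 = 1428 px.

1428 px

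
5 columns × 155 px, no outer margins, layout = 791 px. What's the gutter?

4 px

5·155 + 4g = 791 → 4g = 16 → g = 4 px.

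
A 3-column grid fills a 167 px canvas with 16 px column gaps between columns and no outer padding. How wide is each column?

45 px

3c + 2·16 = 167 → 3c = 135 → c = 45 px.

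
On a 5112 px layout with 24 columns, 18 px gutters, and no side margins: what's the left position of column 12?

Subtracting 23 gutters of 18 leaves 4698 for 24 columns, so c = 195.75 px.
No margin, so column 12 starts at 11·(column + gutter) = 11·213.75 = 2351.25 px.

2351.25 px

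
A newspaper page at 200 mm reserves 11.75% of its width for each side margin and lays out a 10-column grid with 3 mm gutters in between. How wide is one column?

Each margin = 11.75% of 200 = 23.5 mm; content = 200 − 2·23.5 = 153 mm.
10c + 9·3 = 153 → 10c = 126 → c = 12.6 mm.

12.6 mm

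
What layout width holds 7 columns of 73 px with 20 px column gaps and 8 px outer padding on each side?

647 px

Adding margins, columns and gutters: 16 + 511 + 120 = 647 px.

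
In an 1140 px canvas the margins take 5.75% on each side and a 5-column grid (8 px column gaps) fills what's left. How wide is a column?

1140 × (1 − 2·5.75%) = 1140 × 88.5% = 1008.9 px for the columns.
Subtracting 4 column gaps of 8 leaves 976.9 for 5 columns, so c = 195.38 px.

195.38 px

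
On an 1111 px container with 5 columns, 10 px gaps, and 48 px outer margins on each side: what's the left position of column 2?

Subtract both margins: 1111 − 2·48 = 1015 px.
5c + 4·10 = 1015 → 5c = 975 → c = 195 px.
Before column 2: the margin + 1 column + 1 gap.
Offset = 48 + 1·(195 + 10) = 48 + 205 = 253 px.

253 px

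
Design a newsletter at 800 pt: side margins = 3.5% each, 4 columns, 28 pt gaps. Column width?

800 × (1 − 2·3.5%) = 800 × 93% = 744 pt for the columns.
Subtracting 3 gaps of 28 leaves 660 for 4 columns, so c = 165 pt.

165 pt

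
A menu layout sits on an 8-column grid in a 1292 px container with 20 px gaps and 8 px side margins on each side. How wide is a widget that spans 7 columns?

1114 px

Take off 16 px of margins, leaving 1276 px.
8 columns + 7 gaps: 8c + 7·20 = 1276.
8c = 1276 − 140 = 1136, so c = 142 px.
Span of 7: 7·142 + 6·20 = 994 + 120 = 1114 px.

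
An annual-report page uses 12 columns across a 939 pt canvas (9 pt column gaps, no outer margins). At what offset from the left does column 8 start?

553 pt

12c + 11·9 = 939 → 12c = 840 → c = 70 pt.
Each column+gutter stride is 79 pt; with no margin, 7 of them is 553 pt.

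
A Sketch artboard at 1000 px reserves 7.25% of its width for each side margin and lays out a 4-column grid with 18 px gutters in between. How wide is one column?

200.25 px

Margins: 7.25% × 1000 = 72.5 px each, so content = 1000 − 145 = 855 px.
4 columns + 3 gutters: 4c + 3·18 = 855.
4c = 855 − 54 = 801, so c = 200.25 px.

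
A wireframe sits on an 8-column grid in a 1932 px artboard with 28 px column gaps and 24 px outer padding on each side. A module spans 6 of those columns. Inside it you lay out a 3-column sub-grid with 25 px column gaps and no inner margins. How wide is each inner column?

452 px

Inside the margins: 1932 − 48 = 1884 px.
1884 − 7·28 = 1688; ÷8 gives c = 211 px.
6-column span = 6·211 + 5·28 = 1406 px.
Subtracting 2 column gaps of 25 leaves 1356 for 3 columns, so d = 452 px.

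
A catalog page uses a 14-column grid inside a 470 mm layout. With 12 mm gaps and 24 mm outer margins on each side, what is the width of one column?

Take off 48 mm of margins, leaving 422 mm.
Subtracting 13 gaps of 12 leaves 266 for 14 columns, so c = 19 mm.

19 mm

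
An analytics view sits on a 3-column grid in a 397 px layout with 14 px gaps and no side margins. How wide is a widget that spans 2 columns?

397 − 2·14 = 369; ÷3 gives c = 123 px.
2 columns plus 1 gap: 246 + 14 = 260 px.

260 px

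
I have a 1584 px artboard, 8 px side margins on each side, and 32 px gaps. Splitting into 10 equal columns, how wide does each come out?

Subtract both margins: 1584 − 2·8 = 1568 px.
1568 − 9·32 = 1280; ÷10 gives c = 128 px.

128 px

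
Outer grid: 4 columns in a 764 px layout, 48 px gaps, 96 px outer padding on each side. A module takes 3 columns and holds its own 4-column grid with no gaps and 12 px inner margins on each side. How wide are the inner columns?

Inside the margins: 764 − 192 = 572 px.
4 columns + 3 gaps: 4c + 3·48 = 572.
4c = 572 − 144 = 428, so c = 107 px.
Span of 3: 3·107 + 2·48 = 321 + 96 = 417 px.
Inner content = 417 − 2·12 = 393 px.
With no gaps, each column is 393/4 = 98.25 px.

98.25 px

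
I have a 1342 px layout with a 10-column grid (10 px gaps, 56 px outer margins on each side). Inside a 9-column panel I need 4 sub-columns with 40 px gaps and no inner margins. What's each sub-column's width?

246.5 px

Subtract both margins: 1342 − 2·56 = 1230 px.
10 columns + 9 gaps: 10c + 9·10 = 1230.
10c = 1230 − 90 = 1140, so c = 114 px.
Span of 9: 9·114 + 8·10 = 1026 + 80 = 1106 px.
Subtracting 3 gaps of 40 leaves 986 for 4 columns, so d = 246.5 px.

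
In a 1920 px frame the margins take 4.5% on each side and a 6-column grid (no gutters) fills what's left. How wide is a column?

Each margin = 4.5% of 1920 = 86.4 px; content = 1920 − 2·86.4 = 1747.2 px.
6c = 1747.2 → c = 291.2 px.

291.2 px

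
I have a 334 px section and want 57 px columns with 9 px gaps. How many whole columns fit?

5 columns

Each extra column adds 57 + 9 = 66 px.
(334 + 9) / 66 = 5.20, so 5 columns fit.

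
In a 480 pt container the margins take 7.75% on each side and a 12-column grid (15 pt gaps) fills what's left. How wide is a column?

Margins: 7.75% × 480 = 37.2 pt each, so content = 480 − 74.4 = 405.6 pt.
12c + 11·15 = 405.6 → 12c = 240.6 → c = 20.05 pt.

20.05 pt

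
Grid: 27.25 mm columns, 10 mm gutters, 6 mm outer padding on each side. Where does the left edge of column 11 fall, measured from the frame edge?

378.5 mm

Column 11 starts at margin + 10·(column + gutter) = 6 + 10·37.25 = 378.5 mm.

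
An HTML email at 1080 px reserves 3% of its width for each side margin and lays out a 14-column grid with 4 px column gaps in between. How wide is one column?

1080 × (1 − 2·3%) = 1080 × 94% = 1015.2 px for the columns.
1015.2 − 13·4 = 963.2; ÷14 gives c = 68.8 px.

68.8 px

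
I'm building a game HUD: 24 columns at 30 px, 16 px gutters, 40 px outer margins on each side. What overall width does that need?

Frame = 2·40 + 24·30 + 23·16 = 80 + 720 + 368 = 1168 px.

1168 px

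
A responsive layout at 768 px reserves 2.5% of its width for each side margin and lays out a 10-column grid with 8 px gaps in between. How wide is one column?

65.76 px

768 × (1 − 2·2.5%) = 768 × 95% = 729.6 px for the columns.
Subtracting 9 gaps of 8 leaves 657.6 for 10 columns, so c = 65.76 px.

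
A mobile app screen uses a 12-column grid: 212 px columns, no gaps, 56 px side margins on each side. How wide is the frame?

2656 px

Frame = 2·56 + 12·212 = 112 + 2544 = 2656 px.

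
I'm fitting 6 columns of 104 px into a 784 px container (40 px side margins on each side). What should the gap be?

Content width = 784 − 2·40 = 704 px.
6 columns take 6·104 = 624 px; remaining 80 splits into 5 gaps.
g = 80 / 5 = 16 px.

16 px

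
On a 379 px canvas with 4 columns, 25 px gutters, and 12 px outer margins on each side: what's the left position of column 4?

297 px

Subtract both margins: 379 − 2·12 = 355 px.
4 columns + 3 gutters: 4c + 3·25 = 355.
4c = 355 − 75 = 280, so c = 70 px.
Each column+gutter stride is 95 px; 3 of them past the 12 px margin is 12 + 285 = 297 px.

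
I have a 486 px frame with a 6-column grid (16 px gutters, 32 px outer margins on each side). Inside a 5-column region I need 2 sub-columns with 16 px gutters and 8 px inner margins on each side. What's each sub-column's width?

Outer content = 486 − 2·32 = 422 px.
Subtracting 5 gutters of 16 leaves 342 for 6 columns, so c = 57 px.
5-column span = 5·57 + 4·16 = 349 px.
Inner content = 349 − 2·8 = 333 px.
2d + 1·16 = 333 → 2d = 317 → d = 158.5 px.

158.5 px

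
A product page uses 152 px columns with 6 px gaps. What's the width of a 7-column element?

7 columns plus 6 gaps: 1064 + 36 = 1100 px.

1100 px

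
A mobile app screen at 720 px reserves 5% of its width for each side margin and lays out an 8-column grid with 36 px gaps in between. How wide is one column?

49.5 px

720 × (1 − 2·5%) = 720 × 90% = 648 px for the columns.
648 − 7·36 = 396; ÷8 gives c = 49.5 px.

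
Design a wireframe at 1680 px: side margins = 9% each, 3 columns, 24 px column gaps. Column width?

443.2 px

Each margin = 9% of 1680 = 151.2 px; content = 1680 − 2·151.2 = 1377.6 px.
1377.6 − 2·24 = 1329.6; ÷3 gives c = 443.2 px.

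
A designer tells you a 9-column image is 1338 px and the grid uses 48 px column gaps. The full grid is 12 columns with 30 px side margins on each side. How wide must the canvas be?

Subtracting 8 column gaps of 48 leaves 954 for 9 columns, so c = 106 px.
Total width: 2·30 + 12·106 + 11·48 = 1860 px.

1860 px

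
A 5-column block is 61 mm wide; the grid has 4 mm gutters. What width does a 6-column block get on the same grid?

5c + 4·4 = 61 → 5c = 45 → c = 9 mm.
6 columns plus 5 gutters: 54 + 20 = 74 mm.

74 mm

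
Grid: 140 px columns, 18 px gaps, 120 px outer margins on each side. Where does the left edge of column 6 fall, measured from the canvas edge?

910 px

Column 6 starts at margin + 5·(column + gutter) = 120 + 5·158 = 910 px.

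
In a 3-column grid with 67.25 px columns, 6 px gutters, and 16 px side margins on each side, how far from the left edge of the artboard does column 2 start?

Column 2 starts at margin + 1·(column + gutter) = 16 + 1·73.25 = 89.25 px.

89.25 px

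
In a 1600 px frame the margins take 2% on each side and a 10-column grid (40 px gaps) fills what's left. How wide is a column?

117.6 px

1600 × (1 − 2·2%) = 1600 × 96% = 1536 px for the columns.
10c + 9·40 = 1536 → 10c = 1176 → c = 117.6 px.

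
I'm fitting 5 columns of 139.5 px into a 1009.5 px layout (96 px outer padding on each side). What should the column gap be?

Inside the margins: 1009.5 − 192 = 817.5 px.
5 columns take 5·139.5 = 697.5 px; remaining 120 splits into 4 column gaps.
g = 120 / 4 = 30 px.

30 px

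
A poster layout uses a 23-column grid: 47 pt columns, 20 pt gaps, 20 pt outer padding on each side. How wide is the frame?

1561 pt

Total width: 2·20 + 23·47 + 22·20 = 1561 pt.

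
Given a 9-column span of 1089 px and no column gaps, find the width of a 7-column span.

With no column gaps, each column is 1089/9 = 121 px.
7-column span = 7·121 = 847 px.

847 px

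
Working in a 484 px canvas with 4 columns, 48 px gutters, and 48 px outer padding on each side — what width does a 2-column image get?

170 px

Subtract both margins: 484 − 2·48 = 388 px.
4c + 3·48 = 388 → 4c = 244 → c = 61 px.
2-column span = 2·61 + 1·48 = 170 px.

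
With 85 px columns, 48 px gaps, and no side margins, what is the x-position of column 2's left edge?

133 px

No margin, so column 2 starts at 1·(column + gutter) = 1·133 = 133 px.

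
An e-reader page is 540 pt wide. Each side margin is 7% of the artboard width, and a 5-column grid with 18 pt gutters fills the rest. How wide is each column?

78.48 pt

Each margin = 7% of 540 = 37.8 pt; content = 540 − 2·37.8 = 464.4 pt.
5 columns + 4 gutters: 5c + 4·18 = 464.4.
5c = 464.4 − 72 = 392.4, so c = 78.48 pt.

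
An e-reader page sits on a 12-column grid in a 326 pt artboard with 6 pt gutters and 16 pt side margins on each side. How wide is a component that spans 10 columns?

Take off 32 pt of margins, leaving 294 pt.
294 − 11·6 = 228; ÷12 gives c = 19 pt.
10-column span = 10·19 + 9·6 = 244 pt.

244 pt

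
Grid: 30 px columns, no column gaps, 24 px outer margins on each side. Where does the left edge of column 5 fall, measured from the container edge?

Before column 5: the margin + 4 columns + 4 column gaps.
Offset = 24 + 4·(30 + 0) = 24 + 120 = 144 px.

144 px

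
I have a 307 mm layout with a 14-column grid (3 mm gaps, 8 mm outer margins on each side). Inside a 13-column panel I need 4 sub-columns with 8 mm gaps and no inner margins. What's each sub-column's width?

61.5 mm

Take off 16 mm of margins, leaving 291 mm.
14 columns + 13 gaps: 14c + 13·3 = 291.
14c = 291 − 39 = 252, so c = 18 mm.
13-column span = 13·18 + 12·3 = 270 mm.
4 columns + 3 gaps: 4d + 3·8 = 270.
4d = 270 − 24 = 246, so d = 61.5 mm.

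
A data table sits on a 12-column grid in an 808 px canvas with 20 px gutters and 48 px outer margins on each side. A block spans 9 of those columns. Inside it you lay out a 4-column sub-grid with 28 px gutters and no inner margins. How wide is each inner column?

Outer content = 808 − 2·48 = 712 px.
712 − 11·20 = 492; ÷12 gives c = 41 px.
Span of 9: 9·41 + 8·20 = 369 + 160 = 529 px.
529 − 3·28 = 445; ÷4 gives d = 111.25 px.

111.25 px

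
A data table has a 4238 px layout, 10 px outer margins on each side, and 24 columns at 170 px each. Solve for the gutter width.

Inside the margins: 4238 − 20 = 4218 px.
Columns use 4080 px, leaving 138 px across 23 gutters = 6 px each.

6 px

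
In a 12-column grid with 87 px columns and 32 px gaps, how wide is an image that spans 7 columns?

801 px

7-column span = 7·87 + 6·32 = 801 px.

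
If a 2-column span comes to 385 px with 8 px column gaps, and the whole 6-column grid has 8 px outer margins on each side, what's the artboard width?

1187 px

385 − 1·8 = 377; ÷2 gives c = 188.5 px.
Artboard = 2·8 + 6·188.5 + 5·8 = 16 + 1131 + 40 = 1187 px.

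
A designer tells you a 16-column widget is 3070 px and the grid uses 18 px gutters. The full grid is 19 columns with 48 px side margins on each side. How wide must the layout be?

3745 px

3070 − 15·18 = 2800; ÷16 gives c = 175 px.
Total width: 2·48 + 19·175 + 18·18 = 3745 px.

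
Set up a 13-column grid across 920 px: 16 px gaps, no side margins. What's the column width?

56 px

13 columns + 12 gaps: 13c + 12·16 = 920.
13c = 920 − 192 = 728, so c = 56 px.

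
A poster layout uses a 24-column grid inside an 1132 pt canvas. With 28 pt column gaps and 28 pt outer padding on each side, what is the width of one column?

18 pt

Subtract both margins: 1132 − 2·28 = 1076 pt.
24 columns + 23 column gaps: 24c + 23·28 = 1076.
24c = 1076 − 644 = 432, so c = 18 pt.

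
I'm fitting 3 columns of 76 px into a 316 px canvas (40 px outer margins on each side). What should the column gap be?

4 px

Inside the margins: 316 − 80 = 236 px.
Columns use 228 px, leaving 8 px across 2 column gaps = 4 px each.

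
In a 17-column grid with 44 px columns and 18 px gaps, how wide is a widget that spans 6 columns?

354 px

6-column span = 6·44 + 5·18 = 354 px.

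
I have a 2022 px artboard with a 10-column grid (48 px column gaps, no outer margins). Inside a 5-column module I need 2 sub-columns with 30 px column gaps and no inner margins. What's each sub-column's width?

478.5 px

Subtracting 9 column gaps of 48 leaves 1590 for 10 columns, so c = 159 px.
5 columns plus 4 column gaps: 795 + 192 = 987 px.
Subtracting 1 column gap of 30 leaves 957 for 2 columns, so d = 478.5 px.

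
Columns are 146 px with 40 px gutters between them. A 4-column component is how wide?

4-column span = 4·146 + 3·40 = 704 px.

704 px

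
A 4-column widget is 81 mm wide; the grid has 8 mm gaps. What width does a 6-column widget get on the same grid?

4c + 3·8 = 81 → 4c = 57 → c = 14.25 mm.
Span of 6: 6·14.25 + 5·8 = 85.5 + 40 = 125.5 mm.

125.5 mm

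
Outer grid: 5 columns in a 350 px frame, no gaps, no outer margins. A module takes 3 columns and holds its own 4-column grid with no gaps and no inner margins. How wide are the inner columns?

52.5 px

With no gaps, each column is 350/5 = 70 px.
3-column span = 3·70 = 210 px.
4d = 210 → d = 52.5 px.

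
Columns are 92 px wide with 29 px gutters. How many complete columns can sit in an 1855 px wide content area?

15 columns

k columns need k·92 + (k−1)·29 = k·121 − 29.
k·121 − 29 ≤ 1855 → k ≤ 1884 / 121 ≈ 15.57, so k = 15.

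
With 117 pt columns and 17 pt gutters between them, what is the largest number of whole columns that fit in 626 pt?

4 columns

k columns need k·117 + (k−1)·17 = k·134 − 17.
k·134 − 17 ≤ 626 → k ≤ 643 / 134 ≈ 4.80, so k = 4.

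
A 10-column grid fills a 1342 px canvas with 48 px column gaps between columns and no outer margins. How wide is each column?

91 px

Subtracting 9 column gaps of 48 leaves 910 for 10 columns, so c = 91 px.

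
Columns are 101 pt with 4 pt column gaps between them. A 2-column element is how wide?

206 pt

2-column span = 2·101 + 1·4 = 206 pt.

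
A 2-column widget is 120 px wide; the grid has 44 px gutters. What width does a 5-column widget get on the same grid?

2c + 1·44 = 120 → 2c = 76 → c = 38 px.
Span of 5: 5·38 + 4·44 = 190 + 176 = 366 px.

366 px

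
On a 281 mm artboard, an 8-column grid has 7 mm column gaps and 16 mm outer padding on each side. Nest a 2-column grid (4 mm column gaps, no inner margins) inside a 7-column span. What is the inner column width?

Inside the margins: 281 − 32 = 249 mm.
8c + 7·7 = 249 → 8c = 200 → c = 25 mm.
7-column span = 7·25 + 6·7 = 217 mm.
2d + 1·4 = 217 → 2d = 213 → d = 106.5 mm.

106.5 mm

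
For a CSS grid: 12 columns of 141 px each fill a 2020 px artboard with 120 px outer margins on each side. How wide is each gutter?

Take off 240 px of margins, leaving 1780 px.
12·141 + 11g = 1780 → 11g = 88 → g = 8 px.

8 px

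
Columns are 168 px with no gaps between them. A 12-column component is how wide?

2016 px

12-column span = 12·168 = 2016 px.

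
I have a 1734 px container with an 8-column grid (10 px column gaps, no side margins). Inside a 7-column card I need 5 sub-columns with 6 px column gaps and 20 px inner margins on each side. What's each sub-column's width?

8c + 7·10 = 1734 → 8c = 1664 → c = 208 px.
7-column span = 7·208 + 6·10 = 1516 px.
Inner content = 1516 − 2·20 = 1476 px.
5d + 4·6 = 1476 → 5d = 1452 → d = 290.4 px.

290.4 px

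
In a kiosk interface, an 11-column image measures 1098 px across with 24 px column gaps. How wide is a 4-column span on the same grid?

11c + 10·24 = 1098 → 11c = 858 → c = 78 px.
Span of 4: 4·78 + 3·24 = 312 + 72 = 384 px.

384 px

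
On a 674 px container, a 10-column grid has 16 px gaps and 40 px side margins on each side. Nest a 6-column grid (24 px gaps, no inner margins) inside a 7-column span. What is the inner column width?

Inside the margins: 674 − 80 = 594 px.
594 − 9·16 = 450; ÷10 gives c = 45 px.
7 columns plus 6 gaps: 315 + 96 = 411 px.
6d + 5·24 = 411 → 6d = 291 → d = 48.5 px.

48.5 px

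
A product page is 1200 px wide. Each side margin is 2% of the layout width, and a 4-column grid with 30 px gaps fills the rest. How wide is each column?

Each margin = 2% of 1200 = 24 px; content = 1200 − 2·24 = 1152 px.
4 columns + 3 gaps: 4c + 3·30 = 1152.
4c = 1152 − 90 = 1062, so c = 265.5 px.

265.5 px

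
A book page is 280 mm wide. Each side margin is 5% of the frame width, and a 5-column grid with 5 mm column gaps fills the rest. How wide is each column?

280 × (1 − 2·5%) = 280 × 90% = 252 mm for the columns.
5 columns + 4 column gaps: 5c + 4·5 = 252.
5c = 252 − 20 = 232, so c = 46.4 mm.

46.4 mm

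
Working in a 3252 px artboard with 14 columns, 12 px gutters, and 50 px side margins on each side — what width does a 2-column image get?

Content width = 3252 − 2·50 = 3152 px.
14 columns + 13 gutters: 14c + 13·12 = 3152.
14c = 3152 − 156 = 2996, so c = 214 px.
2 columns plus 1 gutter: 428 + 12 = 440 px.

440 px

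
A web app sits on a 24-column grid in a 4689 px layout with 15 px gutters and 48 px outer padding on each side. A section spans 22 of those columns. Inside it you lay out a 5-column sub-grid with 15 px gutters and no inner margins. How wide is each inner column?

Subtract both margins: 4689 − 2·48 = 4593 px.
Subtracting 23 gutters of 15 leaves 4248 for 24 columns, so c = 177 px.
Span of 22: 22·177 + 21·15 = 3894 + 315 = 4209 px.
5d + 4·15 = 4209 → 5d = 4149 → d = 829.8 px.

829.8 px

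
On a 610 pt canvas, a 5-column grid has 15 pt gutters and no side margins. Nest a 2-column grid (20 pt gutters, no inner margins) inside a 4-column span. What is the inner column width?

5c + 4·15 = 610 → 5c = 550 → c = 110 pt.
4 columns plus 3 gutters: 440 + 45 = 485 pt.
485 − 1·20 = 465; ÷2 gives d = 232.5 pt.

232.5 pt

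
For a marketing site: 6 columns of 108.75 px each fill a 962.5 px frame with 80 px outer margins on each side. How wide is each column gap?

Take off 160 px of margins, leaving 802.5 px.
Columns use 652.5 px, leaving 150 px across 5 column gaps = 30 px each.

30 px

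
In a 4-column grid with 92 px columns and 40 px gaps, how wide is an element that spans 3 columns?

356 px

3-column span = 3·92 + 2·40 = 356 px.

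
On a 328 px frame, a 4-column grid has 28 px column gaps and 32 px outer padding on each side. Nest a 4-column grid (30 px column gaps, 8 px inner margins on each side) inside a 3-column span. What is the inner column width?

Inside the margins: 328 − 64 = 264 px.
264 − 3·28 = 180; ÷4 gives c = 45 px.
3-column span = 3·45 + 2·28 = 191 px.
Inner content = 191 − 2·8 = 175 px.
Subtracting 3 column gaps of 30 leaves 85 for 4 columns, so d = 21.25 px.

21.25 px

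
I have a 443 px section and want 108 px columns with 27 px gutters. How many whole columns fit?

3 columns

3 columns: 3·108 + 2·27 = 378 px ≤ 443.
4 columns: 513 px > 443. So 3.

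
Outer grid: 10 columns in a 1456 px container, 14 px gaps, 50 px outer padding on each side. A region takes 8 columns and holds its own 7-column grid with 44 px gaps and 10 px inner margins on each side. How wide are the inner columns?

Take off 100 px of margins, leaving 1356 px.
1356 − 9·14 = 1230; ÷10 gives c = 123 px.
8 columns plus 7 gaps: 984 + 98 = 1082 px.
Inner content = 1082 − 2·10 = 1062 px.
Subtracting 6 gaps of 44 leaves 798 for 7 columns, so d = 114 px.

114 px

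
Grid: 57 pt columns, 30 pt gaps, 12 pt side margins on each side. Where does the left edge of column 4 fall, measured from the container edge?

Column 4 starts at margin + 3·(column + gutter) = 12 + 3·87 = 273 pt.

273 pt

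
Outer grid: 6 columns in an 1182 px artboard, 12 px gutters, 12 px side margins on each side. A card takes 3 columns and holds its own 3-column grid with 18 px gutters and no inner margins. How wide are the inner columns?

Outer content = 1182 − 2·12 = 1158 px.
Subtracting 5 gutters of 12 leaves 1098 for 6 columns, so c = 183 px.
Span of 3: 3·183 + 2·12 = 549 + 24 = 573 px.
Subtracting 2 gutters of 18 leaves 537 for 3 columns, so d = 179 px.

179 px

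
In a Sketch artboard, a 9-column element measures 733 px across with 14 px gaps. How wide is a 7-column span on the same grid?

567 px

9 columns + 8 gaps: 9c + 8·14 = 733.
9c = 733 − 112 = 621, so c = 69 px.
7 columns plus 6 gaps: 483 + 84 = 567 px.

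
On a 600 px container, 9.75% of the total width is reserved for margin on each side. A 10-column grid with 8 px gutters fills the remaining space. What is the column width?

600 × (1 − 2·9.75%) = 600 × 80.5% = 483 px for the columns.
10c + 9·8 = 483 → 10c = 411 → c = 41.1 px.

41.1 px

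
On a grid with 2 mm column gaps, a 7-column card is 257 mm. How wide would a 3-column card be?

109 mm

Subtracting 6 column gaps of 2 leaves 245 for 7 columns, so c = 35 mm.
Span of 3: 3·35 + 2·2 = 105 + 4 = 109 mm.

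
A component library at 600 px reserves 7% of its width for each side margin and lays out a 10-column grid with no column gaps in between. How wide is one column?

600 × (1 − 2·7%) = 600 × 86% = 516 px for the columns.
516 / 10 = 51.6 px per column.

51.6 px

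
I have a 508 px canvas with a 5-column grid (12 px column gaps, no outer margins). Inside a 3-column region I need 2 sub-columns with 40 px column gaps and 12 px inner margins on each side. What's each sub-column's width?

118 px

Subtracting 4 column gaps of 12 leaves 460 for 5 columns, so c = 92 px.
3 columns plus 2 column gaps: 276 + 24 = 300 px.
Inner content = 300 − 2·12 = 276 px.
276 − 1·40 = 236; ÷2 gives d = 118 px.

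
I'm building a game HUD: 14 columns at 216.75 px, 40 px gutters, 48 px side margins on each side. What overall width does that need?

3650.5 px

Total width: 2·48 + 14·216.75 + 13·40 = 3650.5 px.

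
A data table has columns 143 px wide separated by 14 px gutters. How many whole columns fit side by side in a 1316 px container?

8 columns

k columns need k·143 + (k−1)·14 = k·157 − 14.
k·157 − 14 ≤ 1316 → k ≤ 1330 / 157 ≈ 8.47, so k = 8.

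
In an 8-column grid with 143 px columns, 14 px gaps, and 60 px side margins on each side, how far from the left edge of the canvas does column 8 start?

1159 px

Column 8 starts at margin + 7·(column + gutter) = 60 + 7·157 = 1159 px.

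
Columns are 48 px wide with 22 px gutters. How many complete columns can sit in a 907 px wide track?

k columns need k·48 + (k−1)·22 = k·70 − 22.
k·70 − 22 ≤ 907 → k ≤ 929 / 70 ≈ 13.27, so k = 13.

13 columns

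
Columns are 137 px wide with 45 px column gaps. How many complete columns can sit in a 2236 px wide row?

12 columns

k columns need k·137 + (k−1)·45 = k·182 − 45.
k·182 − 45 ≤ 2236 → k ≤ 2281 / 182 ≈ 12.53, so k = 12.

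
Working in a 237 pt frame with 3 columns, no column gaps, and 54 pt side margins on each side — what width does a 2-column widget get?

Take off 108 pt of margins, leaving 129 pt.
3c = 129 → c = 43 pt.
With no column gaps, 2 columns span 2·43 = 86 pt.

86 pt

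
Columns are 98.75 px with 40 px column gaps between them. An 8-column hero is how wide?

Span of 8: 8·98.75 + 7·40 = 790 + 280 = 1070 px.

1070 px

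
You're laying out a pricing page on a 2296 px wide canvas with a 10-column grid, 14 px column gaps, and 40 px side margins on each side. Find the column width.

209 px

Take off 80 px of margins, leaving 2216 px.
10c + 9·14 = 2216 → 10c = 2090 → c = 209 px.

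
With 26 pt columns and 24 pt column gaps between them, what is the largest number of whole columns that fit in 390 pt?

Each extra column adds 26 + 24 = 50 pt.
(390 + 24) / 50 = 8.28, so 8 columns fit.

8 columns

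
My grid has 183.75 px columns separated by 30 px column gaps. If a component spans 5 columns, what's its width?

1038.75 px

Span of 5: 5·183.75 + 4·30 = 918.75 + 120 = 1038.75 px.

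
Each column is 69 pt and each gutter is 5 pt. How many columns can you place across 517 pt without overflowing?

7 columns

7 columns: 7·69 + 6·5 = 513 pt ≤ 517.
8 columns: 587 pt > 517. So 7.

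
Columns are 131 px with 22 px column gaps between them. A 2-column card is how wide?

284 px

Span of 2: 2·131 + 1·22 = 262 + 22 = 284 px.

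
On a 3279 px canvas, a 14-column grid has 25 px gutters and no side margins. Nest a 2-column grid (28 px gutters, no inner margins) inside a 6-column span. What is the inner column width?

681.5 px

3279 − 13·25 = 2954; ÷14 gives c = 211 px.
Span of 6: 6·211 + 5·25 = 1266 + 125 = 1391 px.
2d + 1·28 = 1391 → 2d = 1363 → d = 681.5 px.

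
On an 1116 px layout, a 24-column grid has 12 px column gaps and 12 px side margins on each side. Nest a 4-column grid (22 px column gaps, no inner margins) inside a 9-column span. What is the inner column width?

Take off 24 px of margins, leaving 1092 px.
24c + 23·12 = 1092 → 24c = 816 → c = 34 px.
9-column span = 9·34 + 8·12 = 402 px.
4d + 3·22 = 402 → 4d = 336 → d = 84 px.

84 px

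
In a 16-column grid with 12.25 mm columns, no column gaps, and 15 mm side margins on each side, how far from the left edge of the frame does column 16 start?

198.75 mm

Before column 16: the margin + 15 columns + 15 column gaps.
Offset = 15 + 15·(12.25 + 0) = 15 + 183.75 = 198.75 mm.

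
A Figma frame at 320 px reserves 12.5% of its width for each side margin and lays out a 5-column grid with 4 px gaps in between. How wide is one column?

44.8 px

320 × (1 − 2·12.5%) = 320 × 75% = 240 px for the columns.
5 columns + 4 gaps: 5c + 4·4 = 240.
5c = 240 − 16 = 224, so c = 44.8 px.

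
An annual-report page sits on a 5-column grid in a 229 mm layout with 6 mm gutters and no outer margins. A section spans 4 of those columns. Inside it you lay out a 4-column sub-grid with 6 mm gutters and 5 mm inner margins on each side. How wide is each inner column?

Subtracting 4 gutters of 6 leaves 205 for 5 columns, so c = 41 mm.
4 columns plus 3 gutters: 164 + 18 = 182 mm.
Inner content = 182 − 2·5 = 172 mm.
4 columns + 3 gutters: 4d + 3·6 = 172.
4d = 172 − 18 = 154, so d = 38.5 mm.

38.5 mm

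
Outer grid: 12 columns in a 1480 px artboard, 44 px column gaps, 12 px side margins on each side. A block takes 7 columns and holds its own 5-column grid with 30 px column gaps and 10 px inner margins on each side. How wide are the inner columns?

138.2 px

Take off 24 px of margins, leaving 1456 px.
1456 − 11·44 = 972; ÷12 gives c = 81 px.
Span of 7: 7·81 + 6·44 = 567 + 264 = 831 px.
Inner content = 831 − 2·10 = 811 px.
5d + 4·30 = 811 → 5d = 691 → d = 138.2 px.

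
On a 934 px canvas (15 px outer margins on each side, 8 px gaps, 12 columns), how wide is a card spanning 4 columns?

Take off 30 px of margins, leaving 904 px.
904 − 11·8 = 816; ÷12 gives c = 68 px.
4-column span = 4·68 + 3·8 = 296 px.

296 px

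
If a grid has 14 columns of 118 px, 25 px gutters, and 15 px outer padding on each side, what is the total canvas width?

Total width: 2·15 + 14·118 + 13·25 = 2007 px.

2007 px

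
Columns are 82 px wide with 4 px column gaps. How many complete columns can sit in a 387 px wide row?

k columns need k·82 + (k−1)·4 = k·86 − 4.
k·86 − 4 ≤ 387 → k ≤ 391 / 86 ≈ 4.55, so k = 4.

4 columns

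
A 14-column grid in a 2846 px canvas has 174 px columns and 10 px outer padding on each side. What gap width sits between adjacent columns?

Inside the margins: 2846 − 20 = 2826 px.
Columns use 2436 px, leaving 390 px across 13 gaps = 30 px each.

30 px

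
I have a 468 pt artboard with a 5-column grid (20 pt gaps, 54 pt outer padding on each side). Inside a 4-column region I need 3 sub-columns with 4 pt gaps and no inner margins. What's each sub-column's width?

Take off 108 pt of margins, leaving 360 pt.
Subtracting 4 gaps of 20 leaves 280 for 5 columns, so c = 56 pt.
Span of 4: 4·56 + 3·20 = 224 + 60 = 284 pt.
284 − 2·4 = 276; ÷3 gives d = 92 pt.

92 pt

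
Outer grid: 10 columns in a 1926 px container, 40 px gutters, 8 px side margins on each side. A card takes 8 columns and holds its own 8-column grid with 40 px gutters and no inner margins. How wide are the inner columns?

155 px

Subtract both margins: 1926 − 2·8 = 1910 px.
10c + 9·40 = 1910 → 10c = 1550 → c = 155 px.
Span of 8: 8·155 + 7·40 = 1240 + 280 = 1520 px.
Subtracting 7 gutters of 40 leaves 1240 for 8 columns, so d = 155 px.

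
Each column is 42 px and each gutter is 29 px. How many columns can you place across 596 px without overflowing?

8 columns: 8·42 + 7·29 = 539 px ≤ 596.
9 columns: 610 px > 596. So 8.

8 columns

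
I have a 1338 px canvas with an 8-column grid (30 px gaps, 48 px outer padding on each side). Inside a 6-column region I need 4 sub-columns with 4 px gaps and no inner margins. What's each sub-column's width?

Subtract both margins: 1338 − 2·48 = 1242 px.
8 columns + 7 gaps: 8c + 7·30 = 1242.
8c = 1242 − 210 = 1032, so c = 129 px.
Span of 6: 6·129 + 5·30 = 774 + 150 = 924 px.
4 columns + 3 gaps: 4d + 3·4 = 924.
4d = 924 − 12 = 912, so d = 228 px.

228 px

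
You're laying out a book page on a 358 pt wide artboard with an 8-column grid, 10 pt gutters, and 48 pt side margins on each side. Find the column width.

Inside the margins: 358 − 96 = 262 pt.
262 − 7·10 = 192; ÷8 gives c = 24 pt.

24 pt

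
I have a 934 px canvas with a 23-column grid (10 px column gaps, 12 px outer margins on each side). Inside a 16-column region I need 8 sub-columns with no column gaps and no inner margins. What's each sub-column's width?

Outer content = 934 − 2·12 = 910 px.
23 columns + 22 column gaps: 23c + 22·10 = 910.
23c = 910 − 220 = 690, so c = 30 px.
16-column span = 16·30 + 15·10 = 630 px.
630 / 8 = 78.75 px per column.

78.75 px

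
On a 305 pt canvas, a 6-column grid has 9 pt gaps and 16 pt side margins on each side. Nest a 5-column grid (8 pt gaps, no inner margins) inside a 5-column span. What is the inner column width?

38.8 pt

Inside the margins: 305 − 32 = 273 pt.
273 − 5·9 = 228; ÷6 gives c = 38 pt.
Span of 5: 5·38 + 4·9 = 190 + 36 = 226 pt.
5 columns + 4 gaps: 5d + 4·8 = 226.
5d = 226 − 32 = 194, so d = 38.8 pt.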